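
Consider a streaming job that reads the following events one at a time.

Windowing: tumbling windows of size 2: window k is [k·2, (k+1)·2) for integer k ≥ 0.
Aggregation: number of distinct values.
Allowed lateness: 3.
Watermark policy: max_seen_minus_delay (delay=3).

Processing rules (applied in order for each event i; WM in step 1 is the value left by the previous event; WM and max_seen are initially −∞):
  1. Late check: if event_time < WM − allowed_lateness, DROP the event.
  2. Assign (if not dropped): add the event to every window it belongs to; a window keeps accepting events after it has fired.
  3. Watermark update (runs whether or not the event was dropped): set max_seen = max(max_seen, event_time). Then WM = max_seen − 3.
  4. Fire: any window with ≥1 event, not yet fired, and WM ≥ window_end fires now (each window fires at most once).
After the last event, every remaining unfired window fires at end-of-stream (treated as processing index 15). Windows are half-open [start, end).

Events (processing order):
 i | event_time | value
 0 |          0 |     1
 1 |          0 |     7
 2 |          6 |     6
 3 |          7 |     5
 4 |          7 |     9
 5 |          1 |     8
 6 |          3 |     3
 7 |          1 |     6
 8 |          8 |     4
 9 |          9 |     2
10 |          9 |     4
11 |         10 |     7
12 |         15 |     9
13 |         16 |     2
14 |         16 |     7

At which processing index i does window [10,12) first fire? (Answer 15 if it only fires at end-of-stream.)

12

i=0 t=0 v=1: → [0,2); WM=-3
i=1 t=0 v=7: → [0,2); WM=-3
i=2 t=6 v=6: → [6,8); WM=3; [0,2) fires=2
i=3 t=7 v=5: → [6,8); WM=4
i=4 t=7 v=9: → [6,8); WM=4
i=5 t=1 v=8: → [0,2); WM=4
i=6 t=3 v=3: → [2,4); WM=4; [2,4) fires=1
i=7 t=1 v=6: → [0,2); WM=4
i=8 t=8 v=4: → [8,10); WM=5
i=9 t=9 v=2: → [8,10); WM=6
i=10 t=9 v=4: → [8,10); WM=6
i=11 t=10 v=7: → [10,12); WM=7
i=12 t=15 v=9: → [14,16); WM=12; [6,8) fires=3 [8,10) fires=2 [10,12) fires=1
i=13 t=16 v=2: → [16,18); WM=13
i=14 t=16 v=7: → [16,18); WM=13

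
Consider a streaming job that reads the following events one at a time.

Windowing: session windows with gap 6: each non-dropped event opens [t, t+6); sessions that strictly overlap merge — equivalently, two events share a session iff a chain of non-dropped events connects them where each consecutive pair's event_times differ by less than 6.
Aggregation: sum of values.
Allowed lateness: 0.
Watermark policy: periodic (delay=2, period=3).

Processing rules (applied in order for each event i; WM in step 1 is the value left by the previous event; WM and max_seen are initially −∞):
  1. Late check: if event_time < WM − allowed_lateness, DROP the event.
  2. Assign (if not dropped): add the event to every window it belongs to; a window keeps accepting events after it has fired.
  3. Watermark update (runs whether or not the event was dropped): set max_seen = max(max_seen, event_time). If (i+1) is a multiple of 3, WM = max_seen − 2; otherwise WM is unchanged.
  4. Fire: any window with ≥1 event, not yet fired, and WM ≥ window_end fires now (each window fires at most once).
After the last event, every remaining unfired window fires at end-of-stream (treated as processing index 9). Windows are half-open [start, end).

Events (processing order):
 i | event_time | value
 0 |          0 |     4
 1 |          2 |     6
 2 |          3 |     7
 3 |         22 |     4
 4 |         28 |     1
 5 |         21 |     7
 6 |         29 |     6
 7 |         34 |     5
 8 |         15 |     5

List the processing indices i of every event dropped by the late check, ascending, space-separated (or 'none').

i=0 t=0 v=4: → [0,6); WM=−∞
i=1 t=2 v=6: → [0,8); WM=−∞
i=2 t=3 v=7: → [0,9); WM=1
i=3 t=22 v=4: → [22,28); WM=1
i=4 t=28 v=1: → [28,34); WM=1
i=5 t=21 v=7: → [21,28); WM=26
i=6 t=29 v=6: → [28,35); WM=26
i=7 t=34 v=5: → [28,40); WM=26
i=8 t=15 v=5: DROP (t<26-0); WM=32

8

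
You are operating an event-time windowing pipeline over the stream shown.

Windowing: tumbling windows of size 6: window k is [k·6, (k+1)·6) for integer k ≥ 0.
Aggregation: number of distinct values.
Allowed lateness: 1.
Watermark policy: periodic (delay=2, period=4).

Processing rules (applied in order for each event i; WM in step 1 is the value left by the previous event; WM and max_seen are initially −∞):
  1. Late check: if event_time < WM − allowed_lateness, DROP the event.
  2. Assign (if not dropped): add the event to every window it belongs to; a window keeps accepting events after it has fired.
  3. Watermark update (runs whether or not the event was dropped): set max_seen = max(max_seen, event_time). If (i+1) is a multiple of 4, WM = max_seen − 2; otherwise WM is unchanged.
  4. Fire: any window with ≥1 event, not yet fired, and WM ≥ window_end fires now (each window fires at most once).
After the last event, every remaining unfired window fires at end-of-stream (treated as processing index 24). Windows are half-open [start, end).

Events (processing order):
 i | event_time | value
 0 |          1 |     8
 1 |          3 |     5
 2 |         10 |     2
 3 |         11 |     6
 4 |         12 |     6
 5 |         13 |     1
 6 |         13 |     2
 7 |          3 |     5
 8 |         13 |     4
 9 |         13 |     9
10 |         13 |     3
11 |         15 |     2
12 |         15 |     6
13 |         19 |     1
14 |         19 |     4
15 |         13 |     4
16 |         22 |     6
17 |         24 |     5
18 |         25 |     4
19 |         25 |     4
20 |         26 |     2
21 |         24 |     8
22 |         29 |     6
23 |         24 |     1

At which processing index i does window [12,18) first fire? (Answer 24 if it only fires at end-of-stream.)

19

i=0 t=1 v=8: → [0,6); WM=−∞
i=1 t=3 v=5: → [0,6); WM=−∞
i=2 t=10 v=2: → [6,12); WM=−∞
i=3 t=11 v=6: → [6,12); WM=9; [0,6) fires=2
i=4 t=12 v=6: → [12,18); WM=9
i=5 t=13 v=1: → [12,18); WM=9
i=6 t=13 v=2: → [12,18); WM=9
i=7 t=3 v=5: DROP (t<9-1); WM=11
i=8 t=13 v=4: → [12,18); WM=11
i=9 t=13 v=9: → [12,18); WM=11
i=10 t=13 v=3: → [12,18); WM=11
i=11 t=15 v=2: → [12,18); WM=13; [6,12) fires=2
i=12 t=15 v=6: → [12,18); WM=13
i=13 t=19 v=1: → [18,24); WM=13
i=14 t=19 v=4: → [18,24); WM=13
i=15 t=13 v=4: → [12,18); WM=17
i=16 t=22 v=6: → [18,24); WM=17
i=17 t=24 v=5: → [24,30); WM=17
i=18 t=25 v=4: → [24,30); WM=17
i=19 t=25 v=4: → [24,30); WM=23; [12,18) fires=6
i=20 t=26 v=2: → [24,30); WM=23
i=21 t=24 v=8: → [24,30); WM=23
i=22 t=29 v=6: → [24,30); WM=23
i=23 t=24 v=1: → [24,30); WM=27; [18,24) fires=3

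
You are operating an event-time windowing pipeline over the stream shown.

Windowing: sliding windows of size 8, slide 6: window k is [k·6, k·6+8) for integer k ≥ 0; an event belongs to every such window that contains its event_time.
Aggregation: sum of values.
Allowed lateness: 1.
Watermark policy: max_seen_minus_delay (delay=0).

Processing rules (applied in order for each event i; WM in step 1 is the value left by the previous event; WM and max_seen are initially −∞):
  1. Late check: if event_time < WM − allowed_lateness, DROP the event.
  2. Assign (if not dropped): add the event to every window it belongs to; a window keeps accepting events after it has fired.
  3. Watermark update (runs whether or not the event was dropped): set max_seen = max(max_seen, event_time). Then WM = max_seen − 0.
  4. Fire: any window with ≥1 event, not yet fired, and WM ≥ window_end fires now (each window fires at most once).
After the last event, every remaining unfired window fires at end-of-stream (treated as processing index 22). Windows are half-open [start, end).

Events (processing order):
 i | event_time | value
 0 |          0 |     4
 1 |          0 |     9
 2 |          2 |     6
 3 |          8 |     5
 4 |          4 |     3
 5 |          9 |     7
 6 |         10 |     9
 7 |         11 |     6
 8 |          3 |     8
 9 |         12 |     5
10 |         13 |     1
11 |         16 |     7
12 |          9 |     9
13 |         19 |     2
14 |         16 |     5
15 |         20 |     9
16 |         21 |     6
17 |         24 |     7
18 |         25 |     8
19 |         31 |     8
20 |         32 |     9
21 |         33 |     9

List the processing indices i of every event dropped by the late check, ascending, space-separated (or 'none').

4 8 12 14

i=0 t=0 v=4: → [0,8); WM=0
i=1 t=0 v=9: → [0,8); WM=0
i=2 t=2 v=6: → [0,8); WM=2
i=3 t=8 v=5: → [6,14); WM=8; [0,8) fires=19
i=4 t=4 v=3: DROP (t<8-1); WM=8
i=5 t=9 v=7: → [6,14); WM=9
i=6 t=10 v=9: → [6,14); WM=10
i=7 t=11 v=6: → [6,14); WM=11
i=8 t=3 v=8: DROP (t<11-1); WM=11
i=9 t=12 v=5: → [12,20),[6,14); WM=12
i=10 t=13 v=1: → [12,20),[6,14); WM=13
i=11 t=16 v=7: → [12,20); WM=16; [6,14) fires=33
i=12 t=9 v=9: DROP (t<16-1); WM=16
i=13 t=19 v=2: → [18,26),[12,20); WM=19
i=14 t=16 v=5: DROP (t<19-1); WM=19
i=15 t=20 v=9: → [18,26); WM=20; [12,20) fires=15
i=16 t=21 v=6: → [18,26); WM=21
i=17 t=24 v=7: → [24,32),[18,26); WM=24
i=18 t=25 v=8: → [24,32),[18,26); WM=25
i=19 t=31 v=8: → [30,38),[24,32); WM=31; [18,26) fires=32
i=20 t=32 v=9: → [30,38); WM=32; [24,32) fires=23
i=21 t=33 v=9: → [30,38); WM=33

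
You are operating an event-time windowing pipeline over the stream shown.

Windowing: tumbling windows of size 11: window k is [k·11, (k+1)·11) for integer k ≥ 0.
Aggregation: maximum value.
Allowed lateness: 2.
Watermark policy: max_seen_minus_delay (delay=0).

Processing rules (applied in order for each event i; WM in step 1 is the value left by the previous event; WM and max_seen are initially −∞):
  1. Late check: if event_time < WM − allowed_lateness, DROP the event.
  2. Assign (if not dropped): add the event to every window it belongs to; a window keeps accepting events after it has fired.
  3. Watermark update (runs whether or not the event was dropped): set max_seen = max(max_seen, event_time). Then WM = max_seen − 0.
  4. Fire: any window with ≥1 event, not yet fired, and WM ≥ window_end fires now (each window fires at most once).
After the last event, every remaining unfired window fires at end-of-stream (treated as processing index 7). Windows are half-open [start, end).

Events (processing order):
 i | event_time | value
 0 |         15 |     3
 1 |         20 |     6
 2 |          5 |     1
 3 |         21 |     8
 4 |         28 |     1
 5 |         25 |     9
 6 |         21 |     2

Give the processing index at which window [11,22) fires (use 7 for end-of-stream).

i=0 t=15 v=3: → [11,22); WM=15
i=1 t=20 v=6: → [11,22); WM=20
i=2 t=5 v=1: DROP (t<20-2); WM=20
i=3 t=21 v=8: → [11,22); WM=21
i=4 t=28 v=1: → [22,33); WM=28; [11,22) fires=8
i=5 t=25 v=9: DROP (t<28-2); WM=28
i=6 t=21 v=2: DROP (t<28-2); WM=28

4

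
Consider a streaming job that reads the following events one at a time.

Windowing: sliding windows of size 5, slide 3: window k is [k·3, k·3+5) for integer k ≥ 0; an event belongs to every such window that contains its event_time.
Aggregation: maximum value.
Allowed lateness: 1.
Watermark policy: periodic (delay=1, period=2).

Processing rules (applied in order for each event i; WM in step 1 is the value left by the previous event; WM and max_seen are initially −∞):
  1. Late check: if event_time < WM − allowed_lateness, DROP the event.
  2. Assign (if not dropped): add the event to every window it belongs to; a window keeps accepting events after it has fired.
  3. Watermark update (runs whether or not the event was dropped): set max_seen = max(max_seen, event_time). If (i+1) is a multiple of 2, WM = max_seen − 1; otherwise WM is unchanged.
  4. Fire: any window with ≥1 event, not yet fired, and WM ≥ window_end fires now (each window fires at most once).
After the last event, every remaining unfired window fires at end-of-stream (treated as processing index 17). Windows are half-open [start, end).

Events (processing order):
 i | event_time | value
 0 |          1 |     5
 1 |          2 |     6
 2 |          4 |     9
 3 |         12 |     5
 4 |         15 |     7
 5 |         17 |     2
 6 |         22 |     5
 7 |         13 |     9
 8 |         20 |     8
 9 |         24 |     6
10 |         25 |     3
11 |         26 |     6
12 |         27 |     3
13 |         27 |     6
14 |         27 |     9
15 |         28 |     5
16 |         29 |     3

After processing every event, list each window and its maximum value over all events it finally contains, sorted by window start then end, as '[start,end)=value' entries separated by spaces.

[0,5)=9 [3,8)=9 [9,14)=5 [12,17)=7 [15,20)=7 [18,23)=8 [21,26)=6 [24,29)=9 [27,32)=9

i=0 t=1 v=5: → [0,5); WM=−∞
i=1 t=2 v=6: → [0,5); WM=1
i=2 t=4 v=9: → [3,8),[0,5); WM=1
i=3 t=12 v=5: → [12,17),[9,14); WM=11; [0,5) fires=9 [3,8) fires=9
i=4 t=15 v=7: → [15,20),[12,17); WM=11
i=5 t=17 v=2: → [15,20); WM=16; [9,14) fires=5
i=6 t=22 v=5: → [21,26),[18,23); WM=16
i=7 t=13 v=9: DROP (t<16-1); WM=21; [12,17) fires=7 [15,20) fires=7
i=8 t=20 v=8: → [18,23); WM=21
i=9 t=24 v=6: → [24,29),[21,26); WM=23; [18,23) fires=8
i=10 t=25 v=3: → [24,29),[21,26); WM=23
i=11 t=26 v=6: → [24,29); WM=25
i=12 t=27 v=3: → [27,32),[24,29); WM=25
i=13 t=27 v=6: → [27,32),[24,29); WM=26; [21,26) fires=6
i=14 t=27 v=9: → [27,32),[24,29); WM=26
i=15 t=28 v=5: → [27,32),[24,29); WM=27
i=16 t=29 v=3: → [27,32); WM=27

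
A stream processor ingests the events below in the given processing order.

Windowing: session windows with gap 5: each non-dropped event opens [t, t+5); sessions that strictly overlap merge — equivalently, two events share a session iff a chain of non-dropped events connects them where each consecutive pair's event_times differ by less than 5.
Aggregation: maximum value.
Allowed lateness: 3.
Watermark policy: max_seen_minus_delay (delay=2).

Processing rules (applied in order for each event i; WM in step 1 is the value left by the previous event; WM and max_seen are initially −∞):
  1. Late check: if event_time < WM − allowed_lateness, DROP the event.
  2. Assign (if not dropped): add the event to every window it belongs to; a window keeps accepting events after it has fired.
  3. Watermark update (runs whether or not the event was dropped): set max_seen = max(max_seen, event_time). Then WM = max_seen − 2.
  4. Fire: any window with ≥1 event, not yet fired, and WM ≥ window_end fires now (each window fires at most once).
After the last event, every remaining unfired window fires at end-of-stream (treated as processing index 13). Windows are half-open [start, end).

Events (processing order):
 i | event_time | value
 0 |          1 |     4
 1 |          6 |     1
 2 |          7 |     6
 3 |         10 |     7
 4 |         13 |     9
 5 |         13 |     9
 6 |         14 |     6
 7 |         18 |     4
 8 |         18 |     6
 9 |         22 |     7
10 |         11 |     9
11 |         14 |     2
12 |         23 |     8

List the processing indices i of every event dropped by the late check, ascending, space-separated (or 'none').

i=0 t=1 v=4: → [1,6); WM=-1
i=1 t=6 v=1: → [6,11); WM=4
i=2 t=7 v=6: → [6,12); WM=5
i=3 t=10 v=7: → [6,15); WM=8
i=4 t=13 v=9: → [6,18); WM=11
i=5 t=13 v=9: → [6,18); WM=11
i=6 t=14 v=6: → [6,19); WM=12
i=7 t=18 v=4: → [6,23); WM=16
i=8 t=18 v=6: → [6,23); WM=16
i=9 t=22 v=7: → [6,27); WM=20
i=10 t=11 v=9: DROP (t<20-3); WM=20
i=11 t=14 v=2: DROP (t<20-3); WM=20
i=12 t=23 v=8: → [6,28); WM=21

10 11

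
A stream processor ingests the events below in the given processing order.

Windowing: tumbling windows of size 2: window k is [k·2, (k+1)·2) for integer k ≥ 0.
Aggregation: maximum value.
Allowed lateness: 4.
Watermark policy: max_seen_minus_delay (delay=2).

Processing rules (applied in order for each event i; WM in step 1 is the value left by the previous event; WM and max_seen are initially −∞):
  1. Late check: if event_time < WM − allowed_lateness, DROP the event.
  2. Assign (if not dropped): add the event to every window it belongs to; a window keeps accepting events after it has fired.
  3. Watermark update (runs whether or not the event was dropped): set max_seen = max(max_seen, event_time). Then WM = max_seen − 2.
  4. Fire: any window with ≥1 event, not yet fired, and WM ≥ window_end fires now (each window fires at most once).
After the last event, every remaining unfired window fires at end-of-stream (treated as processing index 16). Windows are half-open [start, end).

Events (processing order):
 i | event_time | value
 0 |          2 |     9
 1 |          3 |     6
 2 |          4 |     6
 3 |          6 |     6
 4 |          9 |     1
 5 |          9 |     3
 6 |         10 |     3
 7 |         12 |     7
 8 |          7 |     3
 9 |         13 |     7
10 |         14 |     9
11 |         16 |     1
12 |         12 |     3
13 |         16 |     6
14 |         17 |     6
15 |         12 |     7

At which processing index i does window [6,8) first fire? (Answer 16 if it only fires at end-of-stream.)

i=0 t=2 v=9: → [2,4); WM=0
i=1 t=3 v=6: → [2,4); WM=1
i=2 t=4 v=6: → [4,6); WM=2
i=3 t=6 v=6: → [6,8); WM=4; [2,4) fires=9
i=4 t=9 v=1: → [8,10); WM=7; [4,6) fires=6
i=5 t=9 v=3: → [8,10); WM=7
i=6 t=10 v=3: → [10,12); WM=8; [6,8) fires=6
i=7 t=12 v=7: → [12,14); WM=10; [8,10) fires=3
i=8 t=7 v=3: → [6,8); WM=10
i=9 t=13 v=7: → [12,14); WM=11
i=10 t=14 v=9: → [14,16); WM=12; [10,12) fires=3
i=11 t=16 v=1: → [16,18); WM=14; [12,14) fires=7
i=12 t=12 v=3: → [12,14); WM=14
i=13 t=16 v=6: → [16,18); WM=14
i=14 t=17 v=6: → [16,18); WM=15
i=15 t=12 v=7: → [12,14); WM=15

6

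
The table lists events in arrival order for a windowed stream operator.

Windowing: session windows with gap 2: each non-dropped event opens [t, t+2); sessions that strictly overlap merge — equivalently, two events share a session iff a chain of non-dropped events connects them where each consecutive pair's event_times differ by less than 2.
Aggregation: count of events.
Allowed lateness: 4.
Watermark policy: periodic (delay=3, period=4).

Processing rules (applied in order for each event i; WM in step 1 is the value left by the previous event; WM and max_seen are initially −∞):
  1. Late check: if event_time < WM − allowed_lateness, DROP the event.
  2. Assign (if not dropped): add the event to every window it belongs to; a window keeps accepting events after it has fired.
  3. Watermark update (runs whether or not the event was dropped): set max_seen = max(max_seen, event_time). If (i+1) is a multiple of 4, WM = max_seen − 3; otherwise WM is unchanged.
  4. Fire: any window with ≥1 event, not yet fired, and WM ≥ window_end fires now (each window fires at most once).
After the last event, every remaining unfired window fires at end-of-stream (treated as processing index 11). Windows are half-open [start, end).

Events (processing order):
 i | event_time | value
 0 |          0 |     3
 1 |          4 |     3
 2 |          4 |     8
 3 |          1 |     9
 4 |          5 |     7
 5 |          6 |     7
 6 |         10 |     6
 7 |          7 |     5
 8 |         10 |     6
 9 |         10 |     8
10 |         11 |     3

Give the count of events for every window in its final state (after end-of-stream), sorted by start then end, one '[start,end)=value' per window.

i=0 t=0 v=3: → [0,2); WM=−∞
i=1 t=4 v=3: → [4,6); WM=−∞
i=2 t=4 v=8: → [4,6); WM=−∞
i=3 t=1 v=9: → [0,3); WM=1
i=4 t=5 v=7: → [4,7); WM=1
i=5 t=6 v=7: → [4,8); WM=1
i=6 t=10 v=6: → [10,12); WM=1
i=7 t=7 v=5: → [4,9); WM=7
i=8 t=10 v=6: → [10,12); WM=7
i=9 t=10 v=8: → [10,12); WM=7
i=10 t=11 v=3: → [10,13); WM=7

[0,3)=2 [4,9)=5 [10,13)=4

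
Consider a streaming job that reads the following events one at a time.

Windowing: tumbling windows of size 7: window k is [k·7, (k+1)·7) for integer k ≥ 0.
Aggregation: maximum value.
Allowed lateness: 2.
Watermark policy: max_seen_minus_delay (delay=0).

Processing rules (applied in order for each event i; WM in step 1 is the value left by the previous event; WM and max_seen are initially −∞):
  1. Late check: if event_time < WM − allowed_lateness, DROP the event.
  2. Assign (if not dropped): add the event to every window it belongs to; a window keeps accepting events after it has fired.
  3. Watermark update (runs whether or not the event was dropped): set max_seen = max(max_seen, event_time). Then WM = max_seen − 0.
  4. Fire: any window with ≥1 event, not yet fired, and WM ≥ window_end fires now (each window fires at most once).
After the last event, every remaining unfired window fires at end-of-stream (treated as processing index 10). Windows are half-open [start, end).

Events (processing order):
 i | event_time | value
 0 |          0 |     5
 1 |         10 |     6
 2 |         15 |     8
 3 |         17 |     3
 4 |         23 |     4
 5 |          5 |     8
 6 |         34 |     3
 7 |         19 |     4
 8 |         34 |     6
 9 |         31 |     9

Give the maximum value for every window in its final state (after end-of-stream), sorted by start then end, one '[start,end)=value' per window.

[0,7)=5 [7,14)=6 [14,21)=8 [21,28)=4 [28,35)=6

i=0 t=0 v=5: → [0,7); WM=0
i=1 t=10 v=6: → [7,14); WM=10; [0,7) fires=5
i=2 t=15 v=8: → [14,21); WM=15; [7,14) fires=6
i=3 t=17 v=3: → [14,21); WM=17
i=4 t=23 v=4: → [21,28); WM=23; [14,21) fires=8
i=5 t=5 v=8: DROP (t<23-2); WM=23
i=6 t=34 v=3: → [28,35); WM=34; [21,28) fires=4
i=7 t=19 v=4: DROP (t<34-2); WM=34
i=8 t=34 v=6: → [28,35); WM=34
i=9 t=31 v=9: DROP (t<34-2); WM=34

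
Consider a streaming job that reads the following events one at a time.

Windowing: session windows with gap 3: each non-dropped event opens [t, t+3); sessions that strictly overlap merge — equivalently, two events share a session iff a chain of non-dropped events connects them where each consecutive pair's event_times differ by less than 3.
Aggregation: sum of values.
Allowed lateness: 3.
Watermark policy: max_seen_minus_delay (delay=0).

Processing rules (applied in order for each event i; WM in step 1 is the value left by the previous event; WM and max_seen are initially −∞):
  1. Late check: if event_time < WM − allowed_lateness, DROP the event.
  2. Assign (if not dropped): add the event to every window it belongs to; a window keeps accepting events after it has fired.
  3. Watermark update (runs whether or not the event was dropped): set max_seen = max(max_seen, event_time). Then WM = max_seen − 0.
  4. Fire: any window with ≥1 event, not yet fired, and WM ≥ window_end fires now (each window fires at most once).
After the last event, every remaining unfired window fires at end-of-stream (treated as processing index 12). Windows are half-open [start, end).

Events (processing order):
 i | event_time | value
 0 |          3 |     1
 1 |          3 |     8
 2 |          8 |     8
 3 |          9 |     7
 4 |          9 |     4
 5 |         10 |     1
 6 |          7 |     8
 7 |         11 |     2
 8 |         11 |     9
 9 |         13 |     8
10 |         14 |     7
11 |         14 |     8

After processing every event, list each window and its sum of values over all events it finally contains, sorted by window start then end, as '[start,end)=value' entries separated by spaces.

i=0 t=3 v=1: → [3,6); WM=3
i=1 t=3 v=8: → [3,6); WM=3
i=2 t=8 v=8: → [8,11); WM=8
i=3 t=9 v=7: → [8,12); WM=9
i=4 t=9 v=4: → [8,12); WM=9
i=5 t=10 v=1: → [8,13); WM=10
i=6 t=7 v=8: → [7,13); WM=10
i=7 t=11 v=2: → [7,14); WM=11
i=8 t=11 v=9: → [7,14); WM=11
i=9 t=13 v=8: → [7,16); WM=13
i=10 t=14 v=7: → [7,17); WM=14
i=11 t=14 v=8: → [7,17); WM=14

[3,6)=9 [7,17)=62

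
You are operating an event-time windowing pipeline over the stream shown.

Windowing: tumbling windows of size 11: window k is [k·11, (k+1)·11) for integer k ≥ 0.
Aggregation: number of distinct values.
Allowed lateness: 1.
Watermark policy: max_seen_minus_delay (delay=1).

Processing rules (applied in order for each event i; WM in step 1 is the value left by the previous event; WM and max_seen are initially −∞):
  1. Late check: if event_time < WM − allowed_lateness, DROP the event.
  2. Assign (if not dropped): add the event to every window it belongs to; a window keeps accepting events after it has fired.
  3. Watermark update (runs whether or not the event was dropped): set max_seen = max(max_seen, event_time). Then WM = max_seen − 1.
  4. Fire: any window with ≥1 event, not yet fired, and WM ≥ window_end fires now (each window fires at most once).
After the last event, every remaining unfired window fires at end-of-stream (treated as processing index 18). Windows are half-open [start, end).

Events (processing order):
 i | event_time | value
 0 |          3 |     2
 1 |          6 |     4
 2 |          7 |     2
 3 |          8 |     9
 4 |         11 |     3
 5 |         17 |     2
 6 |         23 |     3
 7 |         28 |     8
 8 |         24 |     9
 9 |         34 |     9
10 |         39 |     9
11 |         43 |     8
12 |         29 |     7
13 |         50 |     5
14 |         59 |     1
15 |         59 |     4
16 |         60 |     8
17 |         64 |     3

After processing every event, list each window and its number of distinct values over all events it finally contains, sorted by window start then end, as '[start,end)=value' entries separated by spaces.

i=0 t=3 v=2: → [0,11); WM=2
i=1 t=6 v=4: → [0,11); WM=5
i=2 t=7 v=2: → [0,11); WM=6
i=3 t=8 v=9: → [0,11); WM=7
i=4 t=11 v=3: → [11,22); WM=10
i=5 t=17 v=2: → [11,22); WM=16; [0,11) fires=3
i=6 t=23 v=3: → [22,33); WM=22; [11,22) fires=2
i=7 t=28 v=8: → [22,33); WM=27
i=8 t=24 v=9: DROP (t<27-1); WM=27
i=9 t=34 v=9: → [33,44); WM=33; [22,33) fires=2
i=10 t=39 v=9: → [33,44); WM=38
i=11 t=43 v=8: → [33,44); WM=42
i=12 t=29 v=7: DROP (t<42-1); WM=42
i=13 t=50 v=5: → [44,55); WM=49; [33,44) fires=2
i=14 t=59 v=1: → [55,66); WM=58; [44,55) fires=1
i=15 t=59 v=4: → [55,66); WM=58
i=16 t=60 v=8: → [55,66); WM=59
i=17 t=64 v=3: → [55,66); WM=63

[0,11)=3 [11,22)=2 [22,33)=2 [33,44)=2 [44,55)=1 [55,66)=4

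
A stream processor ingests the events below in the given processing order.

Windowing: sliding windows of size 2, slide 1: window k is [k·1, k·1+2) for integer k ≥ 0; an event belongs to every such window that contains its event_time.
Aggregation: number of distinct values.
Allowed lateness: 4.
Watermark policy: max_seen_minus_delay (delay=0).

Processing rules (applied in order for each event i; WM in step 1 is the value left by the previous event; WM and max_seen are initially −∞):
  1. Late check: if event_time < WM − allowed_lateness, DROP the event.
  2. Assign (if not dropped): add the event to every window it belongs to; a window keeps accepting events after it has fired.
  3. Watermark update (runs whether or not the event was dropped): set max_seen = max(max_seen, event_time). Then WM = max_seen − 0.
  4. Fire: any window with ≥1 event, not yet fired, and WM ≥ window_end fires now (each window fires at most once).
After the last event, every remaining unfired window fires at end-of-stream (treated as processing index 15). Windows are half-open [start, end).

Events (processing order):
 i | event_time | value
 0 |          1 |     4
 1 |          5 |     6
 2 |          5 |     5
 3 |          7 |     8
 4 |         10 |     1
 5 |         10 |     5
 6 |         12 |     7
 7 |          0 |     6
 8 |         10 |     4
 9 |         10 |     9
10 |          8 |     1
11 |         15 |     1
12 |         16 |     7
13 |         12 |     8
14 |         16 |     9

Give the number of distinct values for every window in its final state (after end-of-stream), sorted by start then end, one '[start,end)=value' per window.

[0,2)=1 [1,3)=1 [4,6)=2 [5,7)=2 [6,8)=1 [7,9)=2 [8,10)=1 [9,11)=4 [10,12)=4 [11,13)=2 [12,14)=2 [14,16)=1 [15,17)=3 [16,18)=2

i=0 t=1 v=4: → [1,3),[0,2); WM=1
i=1 t=5 v=6: → [5,7),[4,6); WM=5; [0,2) fires=1 [1,3) fires=1
i=2 t=5 v=5: → [5,7),[4,6); WM=5
i=3 t=7 v=8: → [7,9),[6,8); WM=7; [4,6) fires=2 [5,7) fires=2
i=4 t=10 v=1: → [10,12),[9,11); WM=10; [6,8) fires=1 [7,9) fires=1
i=5 t=10 v=5: → [10,12),[9,11); WM=10
i=6 t=12 v=7: → [12,14),[11,13); WM=12; [9,11) fires=2 [10,12) fires=2
i=7 t=0 v=6: DROP (t<12-4); WM=12
i=8 t=10 v=4: → [10,12),[9,11); WM=12
i=9 t=10 v=9: → [10,12),[9,11); WM=12
i=10 t=8 v=1: → [8,10),[7,9); WM=12; [8,10) fires=1
i=11 t=15 v=1: → [15,17),[14,16); WM=15; [11,13) fires=1 [12,14) fires=1
i=12 t=16 v=7: → [16,18),[15,17); WM=16; [14,16) fires=1
i=13 t=12 v=8: → [12,14),[11,13); WM=16
i=14 t=16 v=9: → [16,18),[15,17); WM=16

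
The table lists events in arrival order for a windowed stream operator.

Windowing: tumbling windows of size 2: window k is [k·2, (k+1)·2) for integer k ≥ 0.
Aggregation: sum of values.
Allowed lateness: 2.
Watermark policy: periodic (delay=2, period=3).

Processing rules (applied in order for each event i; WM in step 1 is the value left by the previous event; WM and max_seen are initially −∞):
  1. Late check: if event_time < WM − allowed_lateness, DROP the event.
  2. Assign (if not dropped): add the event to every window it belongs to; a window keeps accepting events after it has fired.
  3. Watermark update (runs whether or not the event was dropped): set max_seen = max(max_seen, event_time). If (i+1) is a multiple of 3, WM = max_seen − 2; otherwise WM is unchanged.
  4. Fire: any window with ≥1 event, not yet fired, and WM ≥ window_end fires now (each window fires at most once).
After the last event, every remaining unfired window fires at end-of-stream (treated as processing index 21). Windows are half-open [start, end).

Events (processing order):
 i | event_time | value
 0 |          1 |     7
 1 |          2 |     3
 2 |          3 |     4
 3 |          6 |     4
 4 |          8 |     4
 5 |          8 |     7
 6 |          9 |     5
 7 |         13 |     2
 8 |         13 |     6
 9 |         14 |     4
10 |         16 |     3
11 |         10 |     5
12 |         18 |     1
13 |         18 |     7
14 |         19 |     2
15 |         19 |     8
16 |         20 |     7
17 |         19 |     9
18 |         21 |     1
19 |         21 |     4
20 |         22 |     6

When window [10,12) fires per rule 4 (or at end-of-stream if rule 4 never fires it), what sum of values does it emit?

i=0 t=1 v=7: → [0,2); WM=−∞
i=1 t=2 v=3: → [2,4); WM=−∞
i=2 t=3 v=4: → [2,4); WM=1
i=3 t=6 v=4: → [6,8); WM=1
i=4 t=8 v=4: → [8,10); WM=1
i=5 t=8 v=7: → [8,10); WM=6; [0,2) fires=7 [2,4) fires=7
i=6 t=9 v=5: → [8,10); WM=6
i=7 t=13 v=2: → [12,14); WM=6
i=8 t=13 v=6: → [12,14); WM=11; [6,8) fires=4 [8,10) fires=16
i=9 t=14 v=4: → [14,16); WM=11
i=10 t=16 v=3: → [16,18); WM=11
i=11 t=10 v=5: → [10,12); WM=14; [10,12) fires=5 [12,14) fires=8
i=12 t=18 v=1: → [18,20); WM=14
i=13 t=18 v=7: → [18,20); WM=14
i=14 t=19 v=2: → [18,20); WM=17; [14,16) fires=4
i=15 t=19 v=8: → [18,20); WM=17
i=16 t=20 v=7: → [20,22); WM=17
i=17 t=19 v=9: → [18,20); WM=18; [16,18) fires=3
i=18 t=21 v=1: → [20,22); WM=18
i=19 t=21 v=4: → [20,22); WM=18
i=20 t=22 v=6: → [22,24); WM=20; [18,20) fires=27

5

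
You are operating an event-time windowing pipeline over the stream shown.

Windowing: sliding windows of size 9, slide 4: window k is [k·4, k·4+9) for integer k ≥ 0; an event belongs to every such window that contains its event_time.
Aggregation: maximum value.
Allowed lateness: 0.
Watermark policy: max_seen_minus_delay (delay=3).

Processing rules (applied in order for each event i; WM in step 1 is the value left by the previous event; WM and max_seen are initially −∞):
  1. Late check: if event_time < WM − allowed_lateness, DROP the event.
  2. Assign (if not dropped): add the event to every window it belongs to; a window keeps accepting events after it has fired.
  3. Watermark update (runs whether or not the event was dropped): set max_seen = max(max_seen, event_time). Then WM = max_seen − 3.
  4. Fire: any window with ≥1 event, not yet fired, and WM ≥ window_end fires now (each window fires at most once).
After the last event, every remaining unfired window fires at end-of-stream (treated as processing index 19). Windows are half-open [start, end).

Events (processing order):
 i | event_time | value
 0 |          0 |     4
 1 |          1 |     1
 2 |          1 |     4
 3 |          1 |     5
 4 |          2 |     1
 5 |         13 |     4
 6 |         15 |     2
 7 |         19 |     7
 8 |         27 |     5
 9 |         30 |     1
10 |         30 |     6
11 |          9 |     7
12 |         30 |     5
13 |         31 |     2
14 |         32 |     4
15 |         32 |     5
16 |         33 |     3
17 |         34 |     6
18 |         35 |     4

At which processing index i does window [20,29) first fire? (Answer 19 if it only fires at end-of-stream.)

i=0 t=0 v=4: → [0,9); WM=-3
i=1 t=1 v=1: → [0,9); WM=-2
i=2 t=1 v=4: → [0,9); WM=-2
i=3 t=1 v=5: → [0,9); WM=-2
i=4 t=2 v=1: → [0,9); WM=-1
i=5 t=13 v=4: → [12,21),[8,17); WM=10; [0,9) fires=5
i=6 t=15 v=2: → [12,21),[8,17); WM=12
i=7 t=19 v=7: → [16,25),[12,21); WM=16
i=8 t=27 v=5: → [24,33),[20,29); WM=24; [8,17) fires=4 [12,21) fires=7
i=9 t=30 v=1: → [28,37),[24,33); WM=27; [16,25) fires=7
i=10 t=30 v=6: → [28,37),[24,33); WM=27
i=11 t=9 v=7: DROP (t<27-0); WM=27
i=12 t=30 v=5: → [28,37),[24,33); WM=27
i=13 t=31 v=2: → [28,37),[24,33); WM=28
i=14 t=32 v=4: → [32,41),[28,37),[24,33); WM=29; [20,29) fires=5
i=15 t=32 v=5: → [32,41),[28,37),[24,33); WM=29
i=16 t=33 v=3: → [32,41),[28,37); WM=30
i=17 t=34 v=6: → [32,41),[28,37); WM=31
i=18 t=35 v=4: → [32,41),[28,37); WM=32

14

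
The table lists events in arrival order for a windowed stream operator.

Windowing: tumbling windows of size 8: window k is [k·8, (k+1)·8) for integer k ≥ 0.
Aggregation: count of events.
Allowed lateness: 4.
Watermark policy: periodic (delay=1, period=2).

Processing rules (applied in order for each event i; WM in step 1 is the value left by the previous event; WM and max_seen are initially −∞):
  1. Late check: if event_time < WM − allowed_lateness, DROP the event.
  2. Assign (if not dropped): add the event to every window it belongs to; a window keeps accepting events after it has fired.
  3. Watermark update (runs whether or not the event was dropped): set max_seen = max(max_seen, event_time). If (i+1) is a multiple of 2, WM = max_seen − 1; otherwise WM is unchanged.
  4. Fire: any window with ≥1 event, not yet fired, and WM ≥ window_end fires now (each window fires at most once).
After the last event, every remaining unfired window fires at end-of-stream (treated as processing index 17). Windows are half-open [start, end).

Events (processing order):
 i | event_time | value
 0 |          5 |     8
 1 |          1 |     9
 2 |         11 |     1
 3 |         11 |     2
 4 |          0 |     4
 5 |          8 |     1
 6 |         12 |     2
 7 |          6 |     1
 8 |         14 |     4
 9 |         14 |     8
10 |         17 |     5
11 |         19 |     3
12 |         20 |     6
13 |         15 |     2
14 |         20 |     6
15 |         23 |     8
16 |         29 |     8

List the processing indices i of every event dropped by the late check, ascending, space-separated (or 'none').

i=0 t=5 v=8: → [0,8); WM=−∞
i=1 t=1 v=9: → [0,8); WM=4
i=2 t=11 v=1: → [8,16); WM=4
i=3 t=11 v=2: → [8,16); WM=10; [0,8) fires=2
i=4 t=0 v=4: DROP (t<10-4); WM=10
i=5 t=8 v=1: → [8,16); WM=10
i=6 t=12 v=2: → [8,16); WM=10
i=7 t=6 v=1: → [0,8); WM=11
i=8 t=14 v=4: → [8,16); WM=11
i=9 t=14 v=8: → [8,16); WM=13
i=10 t=17 v=5: → [16,24); WM=13
i=11 t=19 v=3: → [16,24); WM=18; [8,16) fires=6
i=12 t=20 v=6: → [16,24); WM=18
i=13 t=15 v=2: → [8,16); WM=19
i=14 t=20 v=6: → [16,24); WM=19
i=15 t=23 v=8: → [16,24); WM=22
i=16 t=29 v=8: → [24,32); WM=22

4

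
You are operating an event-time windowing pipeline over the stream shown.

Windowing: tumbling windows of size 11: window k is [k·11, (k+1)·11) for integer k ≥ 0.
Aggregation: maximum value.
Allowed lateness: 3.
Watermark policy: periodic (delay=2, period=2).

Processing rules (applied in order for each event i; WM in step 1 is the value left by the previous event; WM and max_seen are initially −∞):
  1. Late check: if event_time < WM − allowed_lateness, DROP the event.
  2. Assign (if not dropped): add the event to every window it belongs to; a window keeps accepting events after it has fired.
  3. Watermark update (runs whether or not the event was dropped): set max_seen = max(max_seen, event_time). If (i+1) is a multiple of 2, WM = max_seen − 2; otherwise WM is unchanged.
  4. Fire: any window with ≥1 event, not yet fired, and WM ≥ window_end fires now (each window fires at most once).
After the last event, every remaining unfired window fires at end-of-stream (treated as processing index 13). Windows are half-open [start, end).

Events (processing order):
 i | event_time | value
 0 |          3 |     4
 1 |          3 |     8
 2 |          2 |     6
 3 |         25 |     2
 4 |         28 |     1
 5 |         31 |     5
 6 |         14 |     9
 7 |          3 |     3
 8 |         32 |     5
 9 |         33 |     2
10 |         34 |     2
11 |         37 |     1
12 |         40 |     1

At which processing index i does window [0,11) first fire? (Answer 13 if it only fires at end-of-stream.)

3

i=0 t=3 v=4: → [0,11); WM=−∞
i=1 t=3 v=8: → [0,11); WM=1
i=2 t=2 v=6: → [0,11); WM=1
i=3 t=25 v=2: → [22,33); WM=23; [0,11) fires=8
i=4 t=28 v=1: → [22,33); WM=23
i=5 t=31 v=5: → [22,33); WM=29
i=6 t=14 v=9: DROP (t<29-3); WM=29
i=7 t=3 v=3: DROP (t<29-3); WM=29
i=8 t=32 v=5: → [22,33); WM=29
i=9 t=33 v=2: → [33,44); WM=31
i=10 t=34 v=2: → [33,44); WM=31
i=11 t=37 v=1: → [33,44); WM=35; [22,33) fires=5
i=12 t=40 v=1: → [33,44); WM=35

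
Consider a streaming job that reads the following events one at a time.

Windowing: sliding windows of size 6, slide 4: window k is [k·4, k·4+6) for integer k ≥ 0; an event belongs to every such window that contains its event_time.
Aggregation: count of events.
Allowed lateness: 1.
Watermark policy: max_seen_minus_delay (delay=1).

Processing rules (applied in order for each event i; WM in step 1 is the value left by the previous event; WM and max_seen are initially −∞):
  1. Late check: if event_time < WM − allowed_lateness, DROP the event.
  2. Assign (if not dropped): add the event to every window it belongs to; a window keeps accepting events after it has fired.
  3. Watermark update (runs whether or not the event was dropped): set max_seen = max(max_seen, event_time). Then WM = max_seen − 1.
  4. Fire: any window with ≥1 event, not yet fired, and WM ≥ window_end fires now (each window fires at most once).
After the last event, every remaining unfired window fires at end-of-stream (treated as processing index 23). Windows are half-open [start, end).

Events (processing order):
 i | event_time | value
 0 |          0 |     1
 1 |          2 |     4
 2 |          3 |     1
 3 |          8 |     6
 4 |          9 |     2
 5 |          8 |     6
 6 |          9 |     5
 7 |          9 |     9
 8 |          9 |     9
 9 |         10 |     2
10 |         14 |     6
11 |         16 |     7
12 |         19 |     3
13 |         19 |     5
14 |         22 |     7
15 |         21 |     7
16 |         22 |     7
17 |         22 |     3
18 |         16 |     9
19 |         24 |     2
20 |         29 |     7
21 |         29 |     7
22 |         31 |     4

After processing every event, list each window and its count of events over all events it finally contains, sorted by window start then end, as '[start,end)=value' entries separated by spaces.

[0,6)=3 [4,10)=6 [8,14)=7 [12,18)=2 [16,22)=4 [20,26)=5 [24,30)=3 [28,34)=3

i=0 t=0 v=1: → [0,6); WM=-1
i=1 t=2 v=4: → [0,6); WM=1
i=2 t=3 v=1: → [0,6); WM=2
i=3 t=8 v=6: → [8,14),[4,10); WM=7; [0,6) fires=3
i=4 t=9 v=2: → [8,14),[4,10); WM=8
i=5 t=8 v=6: → [8,14),[4,10); WM=8
i=6 t=9 v=5: → [8,14),[4,10); WM=8
i=7 t=9 v=9: → [8,14),[4,10); WM=8
i=8 t=9 v=9: → [8,14),[4,10); WM=8
i=9 t=10 v=2: → [8,14); WM=9
i=10 t=14 v=6: → [12,18); WM=13; [4,10) fires=6
i=11 t=16 v=7: → [16,22),[12,18); WM=15; [8,14) fires=7
i=12 t=19 v=3: → [16,22); WM=18; [12,18) fires=2
i=13 t=19 v=5: → [16,22); WM=18
i=14 t=22 v=7: → [20,26); WM=21
i=15 t=21 v=7: → [20,26),[16,22); WM=21
i=16 t=22 v=7: → [20,26); WM=21
i=17 t=22 v=3: → [20,26); WM=21
i=18 t=16 v=9: DROP (t<21-1); WM=21
i=19 t=24 v=2: → [24,30),[20,26); WM=23; [16,22) fires=4
i=20 t=29 v=7: → [28,34),[24,30); WM=28; [20,26) fires=5
i=21 t=29 v=7: → [28,34),[24,30); WM=28
i=22 t=31 v=4: → [28,34); WM=30; [24,30) fires=3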